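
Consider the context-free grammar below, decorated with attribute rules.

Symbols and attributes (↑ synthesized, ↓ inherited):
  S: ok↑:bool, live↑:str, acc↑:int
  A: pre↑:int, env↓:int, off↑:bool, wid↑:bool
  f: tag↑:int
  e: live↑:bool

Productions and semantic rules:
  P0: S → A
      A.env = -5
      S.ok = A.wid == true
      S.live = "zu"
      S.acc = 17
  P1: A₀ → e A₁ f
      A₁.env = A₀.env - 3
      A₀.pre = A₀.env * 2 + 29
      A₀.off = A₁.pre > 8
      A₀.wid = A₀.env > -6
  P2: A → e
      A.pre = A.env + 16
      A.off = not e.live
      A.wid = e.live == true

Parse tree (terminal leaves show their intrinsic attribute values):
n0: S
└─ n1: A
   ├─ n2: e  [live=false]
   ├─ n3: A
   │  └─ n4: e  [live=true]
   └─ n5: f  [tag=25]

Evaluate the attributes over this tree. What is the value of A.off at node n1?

false

1. n1.env = -5  [-5]
2. n2.live = false  [terminal]
3. n3.env = -8  [A₀.env - 3]
4. n4.live = true  [terminal]
5. n3.pre = 8  [A.env + 16]
6. n3.off = false  [not e.live]
7. n3.wid = true  [e.live == true]
8. n5.tag = 25  [terminal]
9. n1.pre = 19  [A₀.env * 2 + 29]
10. n1.off = false  [A₁.pre > 8]
11. n1.wid = true  [A₀.env > -6]
12. n0.ok = true  [A.wid == true]
13. n0.live = "zu"  ["zu"]
14. n0.acc = 17  [17]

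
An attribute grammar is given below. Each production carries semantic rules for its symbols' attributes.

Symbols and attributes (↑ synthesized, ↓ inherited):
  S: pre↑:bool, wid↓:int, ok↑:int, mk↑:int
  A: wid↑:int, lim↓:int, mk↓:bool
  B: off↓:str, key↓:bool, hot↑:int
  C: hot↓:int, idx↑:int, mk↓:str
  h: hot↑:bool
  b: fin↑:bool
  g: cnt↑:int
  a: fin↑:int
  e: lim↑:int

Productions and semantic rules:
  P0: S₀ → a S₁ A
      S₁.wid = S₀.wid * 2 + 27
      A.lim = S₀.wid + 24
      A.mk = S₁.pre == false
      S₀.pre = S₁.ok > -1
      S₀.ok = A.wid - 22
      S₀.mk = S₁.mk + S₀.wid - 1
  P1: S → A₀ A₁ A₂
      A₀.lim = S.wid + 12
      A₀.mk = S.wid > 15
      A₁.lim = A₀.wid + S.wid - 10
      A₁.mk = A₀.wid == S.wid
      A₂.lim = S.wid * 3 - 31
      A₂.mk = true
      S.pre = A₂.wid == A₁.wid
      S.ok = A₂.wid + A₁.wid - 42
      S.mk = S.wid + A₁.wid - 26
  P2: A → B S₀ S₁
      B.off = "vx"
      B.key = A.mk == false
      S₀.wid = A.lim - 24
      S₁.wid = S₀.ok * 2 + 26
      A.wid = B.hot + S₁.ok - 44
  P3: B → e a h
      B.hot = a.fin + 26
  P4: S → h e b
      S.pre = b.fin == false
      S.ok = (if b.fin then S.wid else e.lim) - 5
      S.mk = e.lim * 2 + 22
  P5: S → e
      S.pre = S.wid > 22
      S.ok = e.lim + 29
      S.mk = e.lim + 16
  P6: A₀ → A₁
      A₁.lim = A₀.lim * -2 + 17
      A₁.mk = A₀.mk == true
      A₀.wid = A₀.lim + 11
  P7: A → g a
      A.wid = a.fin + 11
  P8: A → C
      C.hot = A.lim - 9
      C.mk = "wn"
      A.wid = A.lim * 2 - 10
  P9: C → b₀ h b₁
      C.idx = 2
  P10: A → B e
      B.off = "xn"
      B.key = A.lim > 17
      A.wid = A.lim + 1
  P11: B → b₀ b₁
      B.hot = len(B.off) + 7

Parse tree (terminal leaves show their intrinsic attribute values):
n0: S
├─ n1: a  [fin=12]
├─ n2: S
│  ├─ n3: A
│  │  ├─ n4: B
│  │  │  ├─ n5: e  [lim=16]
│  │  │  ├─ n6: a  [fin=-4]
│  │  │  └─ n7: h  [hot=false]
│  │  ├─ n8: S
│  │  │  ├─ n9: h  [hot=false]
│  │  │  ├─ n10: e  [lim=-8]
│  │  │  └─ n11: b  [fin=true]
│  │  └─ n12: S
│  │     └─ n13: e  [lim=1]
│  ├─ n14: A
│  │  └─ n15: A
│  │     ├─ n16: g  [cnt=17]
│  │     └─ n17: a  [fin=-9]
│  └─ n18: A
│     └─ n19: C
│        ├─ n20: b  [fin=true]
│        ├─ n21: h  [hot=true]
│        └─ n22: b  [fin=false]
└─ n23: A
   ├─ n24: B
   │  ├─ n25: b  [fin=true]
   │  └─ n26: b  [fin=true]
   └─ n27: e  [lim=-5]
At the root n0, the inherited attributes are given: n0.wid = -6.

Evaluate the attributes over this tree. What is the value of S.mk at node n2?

1. n0.wid = -6  [given at root]
2. n1.fin = 12  [terminal]
3. n2.wid = 15  [S₀.wid * 2 + 27]
4. n3.lim = 27  [S.wid + 12]
5. n3.mk = false  [S.wid > 15]
6. n4.off = "vx"  ["vx"]
7. n4.key = true  [A.mk == false]
8. n5.lim = 16  [terminal]
9. n6.fin = -4  [terminal]
10. n7.hot = false  [terminal]
11. n4.hot = 22  [a.fin + 26]
12. n8.wid = 3  [A.lim - 24]
13. n9.hot = false  [terminal]
14. n10.lim = -8  [terminal]
15. n11.fin = true  [terminal]
16. n8.pre = false  [b.fin == false]
17. n8.ok = -2  [(if b.fin then S.wid else e.lim) - 5]
18. n8.mk = 6  [e.lim * 2 + 22]
19. n12.wid = 22  [S₀.ok * 2 + 26]
20. n13.lim = 1  [terminal]
21. n12.pre = false  [S.wid > 22]
22. n12.ok = 30  [e.lim + 29]
23. n12.mk = 17  [e.lim + 16]
24. n3.wid = 8  [B.hot + S₁.ok - 44]
25. n14.lim = 13  [A₀.wid + S.wid - 10]
26. n14.mk = false  [A₀.wid == S.wid]
27. n15.lim = -9  [A₀.lim * -2 + 17]
28. n15.mk = false  [A₀.mk == true]
29. n16.cnt = 17  [terminal]
30. n17.fin = -9  [terminal]
31. n15.wid = 2  [a.fin + 11]
32. n14.wid = 24  [A₀.lim + 11]
33. n18.lim = 14  [S.wid * 3 - 31]
34. n18.mk = true  [true]
35. n19.hot = 5  [A.lim - 9]
36. n19.mk = "wn"  ["wn"]
37. n20.fin = true  [terminal]
38. n21.hot = true  [terminal]
39. n22.fin = false  [terminal]
40. n19.idx = 2  [2]
41. n18.wid = 18  [A.lim * 2 - 10]
42. n2.pre = false  [A₂.wid == A₁.wid]
43. n2.ok = 0  [A₂.wid + A₁.wid - 42]
44. n2.mk = 13  [S.wid + A₁.wid - 26]
45. n23.lim = 18  [S₀.wid + 24]
46. n23.mk = true  [S₁.pre == false]
47. n24.off = "xn"  ["xn"]
48. n24.key = true  [A.lim > 17]
49. n25.fin = true  [terminal]
50. n26.fin = true  [terminal]
51. n24.hot = 9  [len(B.off) + 7]
52. n27.lim = -5  [terminal]
53. n23.wid = 19  [A.lim + 1]
54. n0.pre = true  [S₁.ok > -1]
55. n0.ok = -3  [A.wid - 22]
56. n0.mk = 6  [S₁.mk + S₀.wid - 1]

13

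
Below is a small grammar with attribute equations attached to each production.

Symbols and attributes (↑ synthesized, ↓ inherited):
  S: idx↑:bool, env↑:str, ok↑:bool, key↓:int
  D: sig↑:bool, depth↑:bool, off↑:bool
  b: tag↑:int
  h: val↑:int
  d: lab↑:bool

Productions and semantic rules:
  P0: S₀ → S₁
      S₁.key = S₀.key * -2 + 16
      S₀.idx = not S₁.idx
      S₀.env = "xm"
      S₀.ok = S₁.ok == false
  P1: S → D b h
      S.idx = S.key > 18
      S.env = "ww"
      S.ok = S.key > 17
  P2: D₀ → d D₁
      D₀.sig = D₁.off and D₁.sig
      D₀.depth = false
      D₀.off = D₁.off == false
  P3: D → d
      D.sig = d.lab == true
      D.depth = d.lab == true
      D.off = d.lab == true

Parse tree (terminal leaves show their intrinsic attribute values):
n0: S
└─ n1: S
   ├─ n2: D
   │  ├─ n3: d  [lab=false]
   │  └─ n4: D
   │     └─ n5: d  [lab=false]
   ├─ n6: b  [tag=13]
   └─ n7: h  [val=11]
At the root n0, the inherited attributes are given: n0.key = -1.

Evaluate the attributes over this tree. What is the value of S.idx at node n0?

true

1. n0.key = -1  [given at root]
2. n1.key = 18  [S₀.key * -2 + 16]
3. n3.lab = false  [terminal]
4. n5.lab = false  [terminal]
5. n4.sig = false  [d.lab == true]
6. n4.depth = false  [d.lab == true]
7. n4.off = false  [d.lab == true]
8. n2.sig = false  [D₁.off and D₁.sig]
9. n2.depth = false  [false]
10. n2.off = true  [D₁.off == false]
11. n6.tag = 13  [terminal]
12. n7.val = 11  [terminal]
13. n1.idx = false  [S.key > 18]
14. n1.env = "ww"  ["ww"]
15. n1.ok = true  [S.key > 17]
16. n0.idx = true  [not S₁.idx]
17. n0.env = "xm"  ["xm"]
18. n0.ok = false  [S₁.ok == false]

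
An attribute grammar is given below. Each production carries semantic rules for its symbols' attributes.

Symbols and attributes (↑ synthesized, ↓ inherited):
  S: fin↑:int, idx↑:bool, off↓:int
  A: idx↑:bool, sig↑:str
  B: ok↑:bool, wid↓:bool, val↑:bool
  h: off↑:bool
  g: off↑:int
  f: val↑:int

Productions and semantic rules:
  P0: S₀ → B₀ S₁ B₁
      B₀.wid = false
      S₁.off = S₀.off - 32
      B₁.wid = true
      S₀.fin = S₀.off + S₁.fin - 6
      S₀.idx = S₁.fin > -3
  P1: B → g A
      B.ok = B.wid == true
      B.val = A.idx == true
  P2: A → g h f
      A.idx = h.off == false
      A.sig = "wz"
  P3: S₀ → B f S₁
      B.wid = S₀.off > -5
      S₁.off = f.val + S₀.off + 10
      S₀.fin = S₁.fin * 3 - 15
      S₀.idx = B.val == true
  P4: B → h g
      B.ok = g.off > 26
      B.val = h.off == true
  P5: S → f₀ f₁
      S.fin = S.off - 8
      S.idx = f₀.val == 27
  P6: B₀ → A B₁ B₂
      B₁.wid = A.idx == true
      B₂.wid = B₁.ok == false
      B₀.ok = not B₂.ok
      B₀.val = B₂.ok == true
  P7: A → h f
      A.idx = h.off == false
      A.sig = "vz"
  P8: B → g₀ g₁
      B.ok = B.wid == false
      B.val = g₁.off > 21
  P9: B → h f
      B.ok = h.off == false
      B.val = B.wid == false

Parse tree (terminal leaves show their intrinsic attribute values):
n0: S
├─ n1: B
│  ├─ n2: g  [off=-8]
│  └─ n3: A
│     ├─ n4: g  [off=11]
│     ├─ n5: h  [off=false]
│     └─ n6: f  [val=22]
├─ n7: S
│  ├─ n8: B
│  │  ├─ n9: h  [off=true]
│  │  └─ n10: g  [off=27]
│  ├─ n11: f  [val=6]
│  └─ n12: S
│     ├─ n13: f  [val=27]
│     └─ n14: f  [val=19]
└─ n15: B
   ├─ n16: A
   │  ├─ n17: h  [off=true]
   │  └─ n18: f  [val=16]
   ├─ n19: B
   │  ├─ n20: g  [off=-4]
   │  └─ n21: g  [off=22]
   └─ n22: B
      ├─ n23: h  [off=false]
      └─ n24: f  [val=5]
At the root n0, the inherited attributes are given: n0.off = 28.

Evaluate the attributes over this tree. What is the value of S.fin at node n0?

19

1. n0.off = 28  [given at root]
2. n1.wid = false  [false]
3. n2.off = -8  [terminal]
4. n4.off = 11  [terminal]
5. n5.off = false  [terminal]
6. n6.val = 22  [terminal]
7. n3.idx = true  [h.off == false]
8. n3.sig = "wz"  ["wz"]
9. n1.ok = false  [B.wid == true]
10. n1.val = true  [A.idx == true]
11. n7.off = -4  [S₀.off - 32]
12. n8.wid = true  [S₀.off > -5]
13. n9.off = true  [terminal]
14. n10.off = 27  [terminal]
15. n8.ok = true  [g.off > 26]
16. n8.val = true  [h.off == true]
17. n11.val = 6  [terminal]
18. n12.off = 12  [f.val + S₀.off + 10]
19. n13.val = 27  [terminal]
20. n14.val = 19  [terminal]
21. n12.fin = 4  [S.off - 8]
22. n12.idx = true  [f₀.val == 27]
23. n7.fin = -3  [S₁.fin * 3 - 15]
24. n7.idx = true  [B.val == true]
25. n15.wid = true  [true]
26. n17.off = true  [terminal]
27. n18.val = 16  [terminal]
28. n16.idx = false  [h.off == false]
29. n16.sig = "vz"  ["vz"]
30. n19.wid = false  [A.idx == true]
31. n20.off = -4  [terminal]
32. n21.off = 22  [terminal]
33. n19.ok = true  [B.wid == false]
34. n19.val = true  [g₁.off > 21]
35. n22.wid = false  [B₁.ok == false]
36. n23.off = false  [terminal]
37. n24.val = 5  [terminal]
38. n22.ok = true  [h.off == false]
39. n22.val = true  [B.wid == false]
40. n15.ok = false  [not B₂.ok]
41. n15.val = true  [B₂.ok == true]
42. n0.fin = 19  [S₀.off + S₁.fin - 6]
43. n0.idx = false  [S₁.fin > -3]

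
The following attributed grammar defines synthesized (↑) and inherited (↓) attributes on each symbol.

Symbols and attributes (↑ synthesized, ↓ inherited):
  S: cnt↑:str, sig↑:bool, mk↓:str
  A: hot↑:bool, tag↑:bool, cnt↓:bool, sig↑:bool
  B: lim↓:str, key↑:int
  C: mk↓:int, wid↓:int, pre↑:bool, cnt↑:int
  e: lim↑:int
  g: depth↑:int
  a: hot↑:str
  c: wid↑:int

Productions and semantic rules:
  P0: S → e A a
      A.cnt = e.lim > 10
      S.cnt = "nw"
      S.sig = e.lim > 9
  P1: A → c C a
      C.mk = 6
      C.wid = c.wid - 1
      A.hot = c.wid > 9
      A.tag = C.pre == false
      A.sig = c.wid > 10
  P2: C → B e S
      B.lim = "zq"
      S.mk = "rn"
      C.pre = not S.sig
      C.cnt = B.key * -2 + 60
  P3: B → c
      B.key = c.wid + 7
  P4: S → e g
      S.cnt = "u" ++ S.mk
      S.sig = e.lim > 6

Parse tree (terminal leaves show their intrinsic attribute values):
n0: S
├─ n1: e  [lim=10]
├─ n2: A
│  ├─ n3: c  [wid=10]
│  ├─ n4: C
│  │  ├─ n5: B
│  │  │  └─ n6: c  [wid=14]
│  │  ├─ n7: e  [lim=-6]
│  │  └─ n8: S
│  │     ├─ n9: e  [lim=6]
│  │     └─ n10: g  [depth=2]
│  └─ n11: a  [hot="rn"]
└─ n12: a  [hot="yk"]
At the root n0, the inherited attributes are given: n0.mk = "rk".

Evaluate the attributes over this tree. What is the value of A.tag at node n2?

1. n0.mk = "rk"  [given at root]
2. n1.lim = 10  [terminal]
3. n2.cnt = false  [e.lim > 10]
4. n3.wid = 10  [terminal]
5. n4.mk = 6  [6]
6. n4.wid = 9  [c.wid - 1]
7. n5.lim = "zq"  ["zq"]
8. n6.wid = 14  [terminal]
9. n5.key = 21  [c.wid + 7]
10. n7.lim = -6  [terminal]
11. n8.mk = "rn"  ["rn"]
12. n9.lim = 6  [terminal]
13. n10.depth = 2  [terminal]
14. n8.cnt = "urn"  ["u" ++ S.mk]
15. n8.sig = false  [e.lim > 6]
16. n4.pre = true  [not S.sig]
17. n4.cnt = 18  [B.key * -2 + 60]
18. n11.hot = "rn"  [terminal]
19. n2.hot = true  [c.wid > 9]
20. n2.tag = false  [C.pre == false]
21. n2.sig = false  [c.wid > 10]
22. n12.hot = "yk"  [terminal]
23. n0.cnt = "nw"  ["nw"]
24. n0.sig = true  [e.lim > 9]

false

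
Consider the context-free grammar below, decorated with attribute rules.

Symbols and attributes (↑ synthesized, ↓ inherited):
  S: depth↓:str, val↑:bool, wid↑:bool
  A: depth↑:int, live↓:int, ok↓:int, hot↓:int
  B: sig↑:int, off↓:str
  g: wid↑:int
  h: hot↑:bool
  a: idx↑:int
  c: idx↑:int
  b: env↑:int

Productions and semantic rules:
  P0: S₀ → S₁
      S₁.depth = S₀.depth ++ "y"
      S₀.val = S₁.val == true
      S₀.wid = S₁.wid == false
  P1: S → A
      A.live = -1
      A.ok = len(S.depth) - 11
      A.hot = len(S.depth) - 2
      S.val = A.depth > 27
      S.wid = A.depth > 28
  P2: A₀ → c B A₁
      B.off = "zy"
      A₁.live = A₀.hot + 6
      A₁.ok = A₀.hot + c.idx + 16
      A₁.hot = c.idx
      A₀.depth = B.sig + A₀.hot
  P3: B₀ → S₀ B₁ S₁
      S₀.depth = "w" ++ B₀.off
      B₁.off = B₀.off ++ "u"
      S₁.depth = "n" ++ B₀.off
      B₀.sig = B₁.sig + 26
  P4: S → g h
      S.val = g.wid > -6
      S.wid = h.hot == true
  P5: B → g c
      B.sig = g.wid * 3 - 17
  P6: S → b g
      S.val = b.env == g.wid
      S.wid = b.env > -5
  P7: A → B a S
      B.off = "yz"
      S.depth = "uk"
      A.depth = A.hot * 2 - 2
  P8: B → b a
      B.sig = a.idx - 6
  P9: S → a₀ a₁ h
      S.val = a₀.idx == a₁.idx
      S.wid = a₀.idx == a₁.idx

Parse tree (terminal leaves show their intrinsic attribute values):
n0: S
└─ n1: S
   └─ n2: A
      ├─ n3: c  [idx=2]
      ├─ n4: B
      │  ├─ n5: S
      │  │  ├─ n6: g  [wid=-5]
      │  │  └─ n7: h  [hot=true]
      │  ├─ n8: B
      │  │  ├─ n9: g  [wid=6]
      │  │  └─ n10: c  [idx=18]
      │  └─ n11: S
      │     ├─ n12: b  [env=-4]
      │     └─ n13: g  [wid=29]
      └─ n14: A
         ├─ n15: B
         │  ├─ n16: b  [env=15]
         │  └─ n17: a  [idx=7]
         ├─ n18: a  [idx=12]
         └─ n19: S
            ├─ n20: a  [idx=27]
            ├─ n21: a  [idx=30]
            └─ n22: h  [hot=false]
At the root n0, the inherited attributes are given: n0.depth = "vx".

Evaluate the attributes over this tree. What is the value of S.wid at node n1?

false

1. n0.depth = "vx"  [given at root]
2. n1.depth = "vxy"  [S₀.depth ++ "y"]
3. n2.live = -1  [-1]
4. n2.ok = -8  [len(S.depth) - 11]
5. n2.hot = 1  [len(S.depth) - 2]
6. n3.idx = 2  [terminal]
7. n4.off = "zy"  ["zy"]
8. n5.depth = "wzy"  ["w" ++ B₀.off]
9. n6.wid = -5  [terminal]
10. n7.hot = true  [terminal]
11. n5.val = true  [g.wid > -6]
12. n5.wid = true  [h.hot == true]
13. n8.off = "zyu"  [B₀.off ++ "u"]
14. n9.wid = 6  [terminal]
15. n10.idx = 18  [terminal]
16. n8.sig = 1  [g.wid * 3 - 17]
17. n11.depth = "nzy"  ["n" ++ B₀.off]
18. n12.env = -4  [terminal]
19. n13.wid = 29  [terminal]
20. n11.val = false  [b.env == g.wid]
21. n11.wid = true  [b.env > -5]
22. n4.sig = 27  [B₁.sig + 26]
23. n14.live = 7  [A₀.hot + 6]
24. n14.ok = 19  [A₀.hot + c.idx + 16]
25. n14.hot = 2  [c.idx]
26. n15.off = "yz"  ["yz"]
27. n16.env = 15  [terminal]
28. n17.idx = 7  [terminal]
29. n15.sig = 1  [a.idx - 6]
30. n18.idx = 12  [terminal]
31. n19.depth = "uk"  ["uk"]
32. n20.idx = 27  [terminal]
33. n21.idx = 30  [terminal]
34. n22.hot = false  [terminal]
35. n19.val = false  [a₀.idx == a₁.idx]
36. n19.wid = false  [a₀.idx == a₁.idx]
37. n14.depth = 2  [A.hot * 2 - 2]
38. n2.depth = 28  [B.sig + A₀.hot]
39. n1.val = true  [A.depth > 27]
40. n1.wid = false  [A.depth > 28]
41. n0.val = true  [S₁.val == true]
42. n0.wid = true  [S₁.wid == false]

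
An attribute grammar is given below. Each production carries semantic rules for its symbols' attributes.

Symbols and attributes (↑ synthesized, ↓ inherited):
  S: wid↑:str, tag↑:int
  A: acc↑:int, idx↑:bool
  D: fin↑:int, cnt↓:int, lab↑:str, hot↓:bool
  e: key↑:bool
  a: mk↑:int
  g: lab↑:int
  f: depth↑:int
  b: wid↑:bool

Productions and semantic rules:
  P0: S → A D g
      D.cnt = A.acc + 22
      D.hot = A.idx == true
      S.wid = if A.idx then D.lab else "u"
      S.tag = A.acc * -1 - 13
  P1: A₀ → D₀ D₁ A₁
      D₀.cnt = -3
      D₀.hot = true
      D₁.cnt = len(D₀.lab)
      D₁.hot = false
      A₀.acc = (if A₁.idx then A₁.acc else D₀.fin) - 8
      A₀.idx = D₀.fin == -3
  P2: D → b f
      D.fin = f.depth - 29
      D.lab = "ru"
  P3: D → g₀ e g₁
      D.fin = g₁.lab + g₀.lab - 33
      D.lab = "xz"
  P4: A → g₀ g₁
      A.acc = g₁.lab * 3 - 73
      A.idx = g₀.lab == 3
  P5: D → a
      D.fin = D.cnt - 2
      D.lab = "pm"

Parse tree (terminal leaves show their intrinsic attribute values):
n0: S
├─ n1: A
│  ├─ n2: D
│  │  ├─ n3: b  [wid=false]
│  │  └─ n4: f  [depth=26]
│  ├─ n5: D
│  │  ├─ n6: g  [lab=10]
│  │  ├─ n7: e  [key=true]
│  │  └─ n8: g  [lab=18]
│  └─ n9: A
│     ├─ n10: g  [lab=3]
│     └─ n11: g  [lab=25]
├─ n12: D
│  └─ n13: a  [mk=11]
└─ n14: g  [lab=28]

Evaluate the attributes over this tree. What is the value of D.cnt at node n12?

16

1. n2.cnt = -3  [-3]
2. n2.hot = true  [true]
3. n3.wid = false  [terminal]
4. n4.depth = 26  [terminal]
5. n2.fin = -3  [f.depth - 29]
6. n2.lab = "ru"  ["ru"]
7. n5.cnt = 2  [len(D₀.lab)]
8. n5.hot = false  [false]
9. n6.lab = 10  [terminal]
10. n7.key = true  [terminal]
11. n8.lab = 18  [terminal]
12. n5.fin = -5  [g₁.lab + g₀.lab - 33]
13. n5.lab = "xz"  ["xz"]
14. n10.lab = 3  [terminal]
15. n11.lab = 25  [terminal]
16. n9.acc = 2  [g₁.lab * 3 - 73]
17. n9.idx = true  [g₀.lab == 3]
18. n1.acc = -6  [(if A₁.idx then A₁.acc else D₀.fin) - 8]
19. n1.idx = true  [D₀.fin == -3]
20. n12.cnt = 16  [A.acc + 22]
21. n12.hot = true  [A.idx == true]
22. n13.mk = 11  [terminal]
23. n12.fin = 14  [D.cnt - 2]
24. n12.lab = "pm"  ["pm"]
25. n14.lab = 28  [terminal]
26. n0.wid = "pm"  [if A.idx then D.lab else "u"]
27. n0.tag = -7  [A.acc * -1 - 13]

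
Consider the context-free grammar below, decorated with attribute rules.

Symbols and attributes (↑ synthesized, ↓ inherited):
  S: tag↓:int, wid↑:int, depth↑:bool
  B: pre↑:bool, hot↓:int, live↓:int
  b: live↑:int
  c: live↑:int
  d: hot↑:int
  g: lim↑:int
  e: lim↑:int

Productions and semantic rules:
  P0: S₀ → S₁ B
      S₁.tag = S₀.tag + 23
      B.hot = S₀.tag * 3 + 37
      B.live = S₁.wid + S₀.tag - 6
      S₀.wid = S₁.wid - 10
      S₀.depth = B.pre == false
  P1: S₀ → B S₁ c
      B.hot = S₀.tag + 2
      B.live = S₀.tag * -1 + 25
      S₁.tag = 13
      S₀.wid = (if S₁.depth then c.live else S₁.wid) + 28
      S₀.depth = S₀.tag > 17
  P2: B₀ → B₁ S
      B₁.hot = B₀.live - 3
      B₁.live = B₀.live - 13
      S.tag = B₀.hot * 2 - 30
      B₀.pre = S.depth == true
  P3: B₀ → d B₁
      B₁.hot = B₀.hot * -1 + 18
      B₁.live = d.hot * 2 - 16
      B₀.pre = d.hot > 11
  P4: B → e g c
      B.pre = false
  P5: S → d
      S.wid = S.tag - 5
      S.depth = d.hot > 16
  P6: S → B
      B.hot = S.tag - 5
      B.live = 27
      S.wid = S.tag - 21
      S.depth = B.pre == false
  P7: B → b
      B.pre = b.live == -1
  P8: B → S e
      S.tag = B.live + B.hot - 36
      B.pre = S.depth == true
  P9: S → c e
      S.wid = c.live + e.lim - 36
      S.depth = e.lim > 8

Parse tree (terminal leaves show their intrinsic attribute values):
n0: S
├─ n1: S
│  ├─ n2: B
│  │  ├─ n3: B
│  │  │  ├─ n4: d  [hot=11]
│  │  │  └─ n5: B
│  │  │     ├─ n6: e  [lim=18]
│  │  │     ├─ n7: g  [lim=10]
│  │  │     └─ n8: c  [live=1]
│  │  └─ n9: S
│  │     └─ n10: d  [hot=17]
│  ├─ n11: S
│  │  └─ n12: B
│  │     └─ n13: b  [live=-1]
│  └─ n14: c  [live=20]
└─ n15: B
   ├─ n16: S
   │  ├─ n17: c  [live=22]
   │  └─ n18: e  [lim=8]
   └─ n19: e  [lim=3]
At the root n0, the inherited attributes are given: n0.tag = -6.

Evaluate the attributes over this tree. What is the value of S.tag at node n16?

-9

1. n0.tag = -6  [given at root]
2. n1.tag = 17  [S₀.tag + 23]
3. n2.hot = 19  [S₀.tag + 2]
4. n2.live = 8  [S₀.tag * -1 + 25]
5. n3.hot = 5  [B₀.live - 3]
6. n3.live = -5  [B₀.live - 13]
7. n4.hot = 11  [terminal]
8. n5.hot = 13  [B₀.hot * -1 + 18]
9. n5.live = 6  [d.hot * 2 - 16]
10. n6.lim = 18  [terminal]
11. n7.lim = 10  [terminal]
12. n8.live = 1  [terminal]
13. n5.pre = false  [false]
14. n3.pre = false  [d.hot > 11]
15. n9.tag = 8  [B₀.hot * 2 - 30]
16. n10.hot = 17  [terminal]
17. n9.wid = 3  [S.tag - 5]
18. n9.depth = true  [d.hot > 16]
19. n2.pre = true  [S.depth == true]
20. n11.tag = 13  [13]
21. n12.hot = 8  [S.tag - 5]
22. n12.live = 27  [27]
23. n13.live = -1  [terminal]
24. n12.pre = true  [b.live == -1]
25. n11.wid = -8  [S.tag - 21]
26. n11.depth = false  [B.pre == false]
27. n14.live = 20  [terminal]
28. n1.wid = 20  [(if S₁.depth then c.live else S₁.wid) + 28]
29. n1.depth = false  [S₀.tag > 17]
30. n15.hot = 19  [S₀.tag * 3 + 37]
31. n15.live = 8  [S₁.wid + S₀.tag - 6]
32. n16.tag = -9  [B.live + B.hot - 36]
33. n17.live = 22  [terminal]
34. n18.lim = 8  [terminal]
35. n16.wid = -6  [c.live + e.lim - 36]
36. n16.depth = false  [e.lim > 8]
37. n19.lim = 3  [terminal]
38. n15.pre = false  [S.depth == true]
39. n0.wid = 10  [S₁.wid - 10]
40. n0.depth = true  [B.pre == false]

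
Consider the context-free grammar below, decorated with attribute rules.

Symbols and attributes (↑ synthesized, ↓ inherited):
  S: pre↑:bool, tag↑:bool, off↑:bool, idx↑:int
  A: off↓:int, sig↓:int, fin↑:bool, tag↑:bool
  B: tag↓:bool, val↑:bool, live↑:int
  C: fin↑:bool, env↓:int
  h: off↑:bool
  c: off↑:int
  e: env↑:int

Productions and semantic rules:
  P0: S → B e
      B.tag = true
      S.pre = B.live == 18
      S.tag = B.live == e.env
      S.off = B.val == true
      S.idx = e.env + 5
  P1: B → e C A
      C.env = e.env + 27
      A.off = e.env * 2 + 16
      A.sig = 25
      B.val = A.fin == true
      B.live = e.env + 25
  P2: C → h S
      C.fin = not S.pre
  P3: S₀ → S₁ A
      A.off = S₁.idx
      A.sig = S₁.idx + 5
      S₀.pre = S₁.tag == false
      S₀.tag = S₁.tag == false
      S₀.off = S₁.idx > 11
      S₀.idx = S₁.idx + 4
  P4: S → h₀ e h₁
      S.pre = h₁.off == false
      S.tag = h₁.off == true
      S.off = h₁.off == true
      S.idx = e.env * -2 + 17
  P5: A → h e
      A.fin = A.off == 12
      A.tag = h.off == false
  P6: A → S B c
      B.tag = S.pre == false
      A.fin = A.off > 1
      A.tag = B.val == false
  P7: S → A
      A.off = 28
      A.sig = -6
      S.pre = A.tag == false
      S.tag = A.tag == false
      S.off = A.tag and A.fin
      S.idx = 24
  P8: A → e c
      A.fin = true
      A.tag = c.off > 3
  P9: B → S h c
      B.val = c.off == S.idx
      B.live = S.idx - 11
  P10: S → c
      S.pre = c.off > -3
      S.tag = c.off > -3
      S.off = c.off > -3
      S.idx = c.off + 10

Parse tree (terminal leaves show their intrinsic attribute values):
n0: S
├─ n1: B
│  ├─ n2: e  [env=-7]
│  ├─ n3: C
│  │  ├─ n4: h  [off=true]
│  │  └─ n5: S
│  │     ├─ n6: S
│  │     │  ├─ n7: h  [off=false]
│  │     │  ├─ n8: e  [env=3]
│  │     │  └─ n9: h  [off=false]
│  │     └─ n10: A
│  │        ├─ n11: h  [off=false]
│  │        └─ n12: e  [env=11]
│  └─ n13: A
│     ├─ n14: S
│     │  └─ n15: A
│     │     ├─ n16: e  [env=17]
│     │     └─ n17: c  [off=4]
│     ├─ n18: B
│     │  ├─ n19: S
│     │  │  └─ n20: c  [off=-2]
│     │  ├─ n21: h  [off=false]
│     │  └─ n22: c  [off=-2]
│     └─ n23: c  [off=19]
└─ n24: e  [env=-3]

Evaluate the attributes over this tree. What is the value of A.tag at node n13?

1. n1.tag = true  [true]
2. n2.env = -7  [terminal]
3. n3.env = 20  [e.env + 27]
4. n4.off = true  [terminal]
5. n7.off = false  [terminal]
6. n8.env = 3  [terminal]
7. n9.off = false  [terminal]
8. n6.pre = true  [h₁.off == false]
9. n6.tag = false  [h₁.off == true]
10. n6.off = false  [h₁.off == true]
11. n6.idx = 11  [e.env * -2 + 17]
12. n10.off = 11  [S₁.idx]
13. n10.sig = 16  [S₁.idx + 5]
14. n11.off = false  [terminal]
15. n12.env = 11  [terminal]
16. n10.fin = false  [A.off == 12]
17. n10.tag = true  [h.off == false]
18. n5.pre = true  [S₁.tag == false]
19. n5.tag = true  [S₁.tag == false]
20. n5.off = false  [S₁.idx > 11]
21. n5.idx = 15  [S₁.idx + 4]
22. n3.fin = false  [not S.pre]
23. n13.off = 2  [e.env * 2 + 16]
24. n13.sig = 25  [25]
25. n15.off = 28  [28]
26. n15.sig = -6  [-6]
27. n16.env = 17  [terminal]
28. n17.off = 4  [terminal]
29. n15.fin = true  [true]
30. n15.tag = true  [c.off > 3]
31. n14.pre = false  [A.tag == false]
32. n14.tag = false  [A.tag == false]
33. n14.off = true  [A.tag and A.fin]
34. n14.idx = 24  [24]
35. n18.tag = true  [S.pre == false]
36. n20.off = -2  [terminal]
37. n19.pre = true  [c.off > -3]
38. n19.tag = true  [c.off > -3]
39. n19.off = true  [c.off > -3]
40. n19.idx = 8  [c.off + 10]
41. n21.off = false  [terminal]
42. n22.off = -2  [terminal]
43. n18.val = false  [c.off == S.idx]
44. n18.live = -3  [S.idx - 11]
45. n23.off = 19  [terminal]
46. n13.fin = true  [A.off > 1]
47. n13.tag = true  [B.val == false]
48. n1.val = true  [A.fin == true]
49. n1.live = 18  [e.env + 25]
50. n24.env = -3  [terminal]
51. n0.pre = true  [B.live == 18]
52. n0.tag = false  [B.live == e.env]
53. n0.off = true  [B.val == true]
54. n0.idx = 2  [e.env + 5]

true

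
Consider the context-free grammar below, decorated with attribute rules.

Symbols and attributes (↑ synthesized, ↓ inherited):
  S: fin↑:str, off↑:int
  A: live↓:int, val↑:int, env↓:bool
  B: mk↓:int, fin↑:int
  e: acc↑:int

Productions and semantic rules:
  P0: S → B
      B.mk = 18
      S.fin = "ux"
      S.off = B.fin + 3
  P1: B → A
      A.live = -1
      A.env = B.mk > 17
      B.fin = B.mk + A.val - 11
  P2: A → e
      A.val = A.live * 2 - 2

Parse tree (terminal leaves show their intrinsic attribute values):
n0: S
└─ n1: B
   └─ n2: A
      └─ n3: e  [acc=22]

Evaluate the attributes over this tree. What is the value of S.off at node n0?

6

1. n1.mk = 18  [18]
2. n2.live = -1  [-1]
3. n2.env = true  [B.mk > 17]
4. n3.acc = 22  [terminal]
5. n2.val = -4  [A.live * 2 - 2]
6. n1.fin = 3  [B.mk + A.val - 11]
7. n0.fin = "ux"  ["ux"]
8. n0.off = 6  [B.fin + 3]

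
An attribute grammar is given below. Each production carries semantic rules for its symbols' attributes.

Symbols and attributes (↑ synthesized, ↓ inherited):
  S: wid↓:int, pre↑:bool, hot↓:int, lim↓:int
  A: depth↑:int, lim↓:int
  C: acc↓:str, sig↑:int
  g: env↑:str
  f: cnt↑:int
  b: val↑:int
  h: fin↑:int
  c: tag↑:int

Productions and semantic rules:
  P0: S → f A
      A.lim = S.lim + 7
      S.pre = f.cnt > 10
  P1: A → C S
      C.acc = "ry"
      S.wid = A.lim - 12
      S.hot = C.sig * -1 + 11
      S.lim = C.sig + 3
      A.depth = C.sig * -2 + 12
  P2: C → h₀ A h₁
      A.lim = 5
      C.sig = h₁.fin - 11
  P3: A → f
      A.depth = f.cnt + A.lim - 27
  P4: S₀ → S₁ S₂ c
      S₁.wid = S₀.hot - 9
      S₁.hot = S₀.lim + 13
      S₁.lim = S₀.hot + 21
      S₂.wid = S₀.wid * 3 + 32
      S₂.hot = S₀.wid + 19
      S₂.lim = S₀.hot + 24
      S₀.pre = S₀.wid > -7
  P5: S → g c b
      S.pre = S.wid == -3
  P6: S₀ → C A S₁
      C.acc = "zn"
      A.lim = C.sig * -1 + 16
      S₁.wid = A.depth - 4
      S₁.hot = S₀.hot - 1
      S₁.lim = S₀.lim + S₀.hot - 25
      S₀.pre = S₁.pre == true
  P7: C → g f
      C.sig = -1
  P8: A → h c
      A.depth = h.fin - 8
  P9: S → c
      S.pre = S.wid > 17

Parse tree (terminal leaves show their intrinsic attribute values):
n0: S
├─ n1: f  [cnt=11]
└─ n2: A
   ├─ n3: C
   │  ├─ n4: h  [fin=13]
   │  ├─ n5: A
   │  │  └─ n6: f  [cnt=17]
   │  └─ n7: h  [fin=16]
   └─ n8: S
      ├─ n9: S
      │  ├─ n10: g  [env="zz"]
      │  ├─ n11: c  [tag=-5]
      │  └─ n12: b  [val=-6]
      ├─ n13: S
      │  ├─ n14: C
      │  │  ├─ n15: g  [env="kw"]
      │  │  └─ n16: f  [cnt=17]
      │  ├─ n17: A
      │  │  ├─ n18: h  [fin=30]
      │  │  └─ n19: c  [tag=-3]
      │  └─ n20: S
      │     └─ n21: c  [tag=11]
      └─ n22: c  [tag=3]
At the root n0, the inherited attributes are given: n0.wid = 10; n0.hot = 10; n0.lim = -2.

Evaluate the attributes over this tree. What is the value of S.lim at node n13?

1. n0.wid = 10  [given at root]
2. n0.hot = 10  [given at root]
3. n0.lim = -2  [given at root]
4. n1.cnt = 11  [terminal]
5. n2.lim = 5  [S.lim + 7]
6. n3.acc = "ry"  ["ry"]
7. n4.fin = 13  [terminal]
8. n5.lim = 5  [5]
9. n6.cnt = 17  [terminal]
10. n5.depth = -5  [f.cnt + A.lim - 27]
11. n7.fin = 16  [terminal]
12. n3.sig = 5  [h₁.fin - 11]
13. n8.wid = -7  [A.lim - 12]
14. n8.hot = 6  [C.sig * -1 + 11]
15. n8.lim = 8  [C.sig + 3]
16. n9.wid = -3  [S₀.hot - 9]
17. n9.hot = 21  [S₀.lim + 13]
18. n9.lim = 27  [S₀.hot + 21]
19. n10.env = "zz"  [terminal]
20. n11.tag = -5  [terminal]
21. n12.val = -6  [terminal]
22. n9.pre = true  [S.wid == -3]
23. n13.wid = 11  [S₀.wid * 3 + 32]
24. n13.hot = 12  [S₀.wid + 19]
25. n13.lim = 30  [S₀.hot + 24]
26. n14.acc = "zn"  ["zn"]
27. n15.env = "kw"  [terminal]
28. n16.cnt = 17  [terminal]
29. n14.sig = -1  [-1]
30. n17.lim = 17  [C.sig * -1 + 16]
31. n18.fin = 30  [terminal]
32. n19.tag = -3  [terminal]
33. n17.depth = 22  [h.fin - 8]
34. n20.wid = 18  [A.depth - 4]
35. n20.hot = 11  [S₀.hot - 1]
36. n20.lim = 17  [S₀.lim + S₀.hot - 25]
37. n21.tag = 11  [terminal]
38. n20.pre = true  [S.wid > 17]
39. n13.pre = true  [S₁.pre == true]
40. n22.tag = 3  [terminal]
41. n8.pre = false  [S₀.wid > -7]
42. n2.depth = 2  [C.sig * -2 + 12]
43. n0.pre = true  [f.cnt > 10]

30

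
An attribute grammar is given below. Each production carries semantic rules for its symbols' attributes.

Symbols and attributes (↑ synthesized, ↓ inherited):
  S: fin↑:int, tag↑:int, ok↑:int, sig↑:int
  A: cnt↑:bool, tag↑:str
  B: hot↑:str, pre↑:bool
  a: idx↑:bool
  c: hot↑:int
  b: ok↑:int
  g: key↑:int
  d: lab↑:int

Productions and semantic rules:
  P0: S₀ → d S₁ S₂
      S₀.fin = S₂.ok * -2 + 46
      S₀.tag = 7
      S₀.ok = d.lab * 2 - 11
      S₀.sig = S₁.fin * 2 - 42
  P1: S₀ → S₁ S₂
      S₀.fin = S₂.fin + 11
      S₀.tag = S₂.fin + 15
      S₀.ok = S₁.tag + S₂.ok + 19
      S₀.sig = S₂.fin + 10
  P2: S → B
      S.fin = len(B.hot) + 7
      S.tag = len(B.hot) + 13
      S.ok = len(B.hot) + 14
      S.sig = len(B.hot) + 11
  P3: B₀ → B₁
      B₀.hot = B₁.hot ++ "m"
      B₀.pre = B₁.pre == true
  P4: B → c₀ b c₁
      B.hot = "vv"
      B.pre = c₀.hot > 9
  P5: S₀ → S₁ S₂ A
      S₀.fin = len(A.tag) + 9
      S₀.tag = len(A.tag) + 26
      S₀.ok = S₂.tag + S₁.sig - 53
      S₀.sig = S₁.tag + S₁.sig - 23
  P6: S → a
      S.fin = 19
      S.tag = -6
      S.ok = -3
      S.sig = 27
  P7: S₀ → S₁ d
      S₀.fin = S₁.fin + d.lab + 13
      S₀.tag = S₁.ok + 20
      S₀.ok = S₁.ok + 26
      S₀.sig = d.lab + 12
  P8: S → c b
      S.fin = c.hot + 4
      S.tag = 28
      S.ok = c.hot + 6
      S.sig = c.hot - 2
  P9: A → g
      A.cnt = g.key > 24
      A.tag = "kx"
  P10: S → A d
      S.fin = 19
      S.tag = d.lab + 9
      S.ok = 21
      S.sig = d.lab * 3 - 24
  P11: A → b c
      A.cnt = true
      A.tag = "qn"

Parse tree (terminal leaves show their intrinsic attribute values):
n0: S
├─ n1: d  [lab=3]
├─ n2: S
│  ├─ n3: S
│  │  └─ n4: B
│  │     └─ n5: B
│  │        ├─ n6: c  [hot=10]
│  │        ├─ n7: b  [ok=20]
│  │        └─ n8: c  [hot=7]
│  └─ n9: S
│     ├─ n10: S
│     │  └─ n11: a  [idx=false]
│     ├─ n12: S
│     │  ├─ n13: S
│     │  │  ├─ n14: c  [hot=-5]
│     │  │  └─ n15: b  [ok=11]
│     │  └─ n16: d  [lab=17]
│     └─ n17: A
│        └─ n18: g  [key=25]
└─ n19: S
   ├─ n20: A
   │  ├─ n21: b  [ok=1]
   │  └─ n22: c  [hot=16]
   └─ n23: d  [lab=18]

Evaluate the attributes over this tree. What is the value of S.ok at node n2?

30

1. n1.lab = 3  [terminal]
2. n6.hot = 10  [terminal]
3. n7.ok = 20  [terminal]
4. n8.hot = 7  [terminal]
5. n5.hot = "vv"  ["vv"]
6. n5.pre = true  [c₀.hot > 9]
7. n4.hot = "vvm"  [B₁.hot ++ "m"]
8. n4.pre = true  [B₁.pre == true]
9. n3.fin = 10  [len(B.hot) + 7]
10. n3.tag = 16  [len(B.hot) + 13]
11. n3.ok = 17  [len(B.hot) + 14]
12. n3.sig = 14  [len(B.hot) + 11]
13. n11.idx = false  [terminal]
14. n10.fin = 19  [19]
15. n10.tag = -6  [-6]
16. n10.ok = -3  [-3]
17. n10.sig = 27  [27]
18. n14.hot = -5  [terminal]
19. n15.ok = 11  [terminal]
20. n13.fin = -1  [c.hot + 4]
21. n13.tag = 28  [28]
22. n13.ok = 1  [c.hot + 6]
23. n13.sig = -7  [c.hot - 2]
24. n16.lab = 17  [terminal]
25. n12.fin = 29  [S₁.fin + d.lab + 13]
26. n12.tag = 21  [S₁.ok + 20]
27. n12.ok = 27  [S₁.ok + 26]
28. n12.sig = 29  [d.lab + 12]
29. n18.key = 25  [terminal]
30. n17.cnt = true  [g.key > 24]
31. n17.tag = "kx"  ["kx"]
32. n9.fin = 11  [len(A.tag) + 9]
33. n9.tag = 28  [len(A.tag) + 26]
34. n9.ok = -5  [S₂.tag + S₁.sig - 53]
35. n9.sig = -2  [S₁.tag + S₁.sig - 23]
36. n2.fin = 22  [S₂.fin + 11]
37. n2.tag = 26  [S₂.fin + 15]
38. n2.ok = 30  [S₁.tag + S₂.ok + 19]
39. n2.sig = 21  [S₂.fin + 10]
40. n21.ok = 1  [terminal]
41. n22.hot = 16  [terminal]
42. n20.cnt = true  [true]
43. n20.tag = "qn"  ["qn"]
44. n23.lab = 18  [terminal]
45. n19.fin = 19  [19]
46. n19.tag = 27  [d.lab + 9]
47. n19.ok = 21  [21]
48. n19.sig = 30  [d.lab * 3 - 24]
49. n0.fin = 4  [S₂.ok * -2 + 46]
50. n0.tag = 7  [7]
51. n0.ok = -5  [d.lab * 2 - 11]
52. n0.sig = 2  [S₁.fin * 2 - 42]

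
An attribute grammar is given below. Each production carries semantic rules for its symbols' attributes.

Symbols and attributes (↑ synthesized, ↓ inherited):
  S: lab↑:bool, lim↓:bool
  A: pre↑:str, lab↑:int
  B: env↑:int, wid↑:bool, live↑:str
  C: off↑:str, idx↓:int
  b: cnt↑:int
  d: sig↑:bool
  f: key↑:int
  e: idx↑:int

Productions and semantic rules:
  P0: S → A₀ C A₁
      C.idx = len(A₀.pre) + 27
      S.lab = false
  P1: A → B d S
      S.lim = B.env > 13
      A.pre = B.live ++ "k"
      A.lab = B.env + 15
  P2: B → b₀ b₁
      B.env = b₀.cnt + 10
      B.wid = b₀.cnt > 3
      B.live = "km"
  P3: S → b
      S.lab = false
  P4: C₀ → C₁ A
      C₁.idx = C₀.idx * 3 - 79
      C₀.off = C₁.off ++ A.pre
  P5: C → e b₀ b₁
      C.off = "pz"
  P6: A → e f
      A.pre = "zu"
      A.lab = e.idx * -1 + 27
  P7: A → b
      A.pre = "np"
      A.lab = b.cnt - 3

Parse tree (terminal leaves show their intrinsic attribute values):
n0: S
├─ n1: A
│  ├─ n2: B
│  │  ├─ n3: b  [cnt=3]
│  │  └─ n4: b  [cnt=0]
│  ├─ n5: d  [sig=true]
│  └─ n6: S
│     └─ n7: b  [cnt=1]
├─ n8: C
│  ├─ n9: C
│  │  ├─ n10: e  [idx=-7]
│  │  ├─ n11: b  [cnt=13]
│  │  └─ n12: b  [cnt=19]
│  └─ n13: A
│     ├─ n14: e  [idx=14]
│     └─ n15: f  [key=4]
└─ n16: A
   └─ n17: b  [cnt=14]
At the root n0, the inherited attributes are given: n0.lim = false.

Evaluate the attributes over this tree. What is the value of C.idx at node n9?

1. n0.lim = false  [given at root]
2. n3.cnt = 3  [terminal]
3. n4.cnt = 0  [terminal]
4. n2.env = 13  [b₀.cnt + 10]
5. n2.wid = false  [b₀.cnt > 3]
6. n2.live = "km"  ["km"]
7. n5.sig = true  [terminal]
8. n6.lim = false  [B.env > 13]
9. n7.cnt = 1  [terminal]
10. n6.lab = false  [false]
11. n1.pre = "kmk"  [B.live ++ "k"]
12. n1.lab = 28  [B.env + 15]
13. n8.idx = 30  [len(A₀.pre) + 27]
14. n9.idx = 11  [C₀.idx * 3 - 79]
15. n10.idx = -7  [terminal]
16. n11.cnt = 13  [terminal]
17. n12.cnt = 19  [terminal]
18. n9.off = "pz"  ["pz"]
19. n14.idx = 14  [terminal]
20. n15.key = 4  [terminal]
21. n13.pre = "zu"  ["zu"]
22. n13.lab = 13  [e.idx * -1 + 27]
23. n8.off = "pzzu"  [C₁.off ++ A.pre]
24. n17.cnt = 14  [terminal]
25. n16.pre = "np"  ["np"]
26. n16.lab = 11  [b.cnt - 3]
27. n0.lab = false  [false]

11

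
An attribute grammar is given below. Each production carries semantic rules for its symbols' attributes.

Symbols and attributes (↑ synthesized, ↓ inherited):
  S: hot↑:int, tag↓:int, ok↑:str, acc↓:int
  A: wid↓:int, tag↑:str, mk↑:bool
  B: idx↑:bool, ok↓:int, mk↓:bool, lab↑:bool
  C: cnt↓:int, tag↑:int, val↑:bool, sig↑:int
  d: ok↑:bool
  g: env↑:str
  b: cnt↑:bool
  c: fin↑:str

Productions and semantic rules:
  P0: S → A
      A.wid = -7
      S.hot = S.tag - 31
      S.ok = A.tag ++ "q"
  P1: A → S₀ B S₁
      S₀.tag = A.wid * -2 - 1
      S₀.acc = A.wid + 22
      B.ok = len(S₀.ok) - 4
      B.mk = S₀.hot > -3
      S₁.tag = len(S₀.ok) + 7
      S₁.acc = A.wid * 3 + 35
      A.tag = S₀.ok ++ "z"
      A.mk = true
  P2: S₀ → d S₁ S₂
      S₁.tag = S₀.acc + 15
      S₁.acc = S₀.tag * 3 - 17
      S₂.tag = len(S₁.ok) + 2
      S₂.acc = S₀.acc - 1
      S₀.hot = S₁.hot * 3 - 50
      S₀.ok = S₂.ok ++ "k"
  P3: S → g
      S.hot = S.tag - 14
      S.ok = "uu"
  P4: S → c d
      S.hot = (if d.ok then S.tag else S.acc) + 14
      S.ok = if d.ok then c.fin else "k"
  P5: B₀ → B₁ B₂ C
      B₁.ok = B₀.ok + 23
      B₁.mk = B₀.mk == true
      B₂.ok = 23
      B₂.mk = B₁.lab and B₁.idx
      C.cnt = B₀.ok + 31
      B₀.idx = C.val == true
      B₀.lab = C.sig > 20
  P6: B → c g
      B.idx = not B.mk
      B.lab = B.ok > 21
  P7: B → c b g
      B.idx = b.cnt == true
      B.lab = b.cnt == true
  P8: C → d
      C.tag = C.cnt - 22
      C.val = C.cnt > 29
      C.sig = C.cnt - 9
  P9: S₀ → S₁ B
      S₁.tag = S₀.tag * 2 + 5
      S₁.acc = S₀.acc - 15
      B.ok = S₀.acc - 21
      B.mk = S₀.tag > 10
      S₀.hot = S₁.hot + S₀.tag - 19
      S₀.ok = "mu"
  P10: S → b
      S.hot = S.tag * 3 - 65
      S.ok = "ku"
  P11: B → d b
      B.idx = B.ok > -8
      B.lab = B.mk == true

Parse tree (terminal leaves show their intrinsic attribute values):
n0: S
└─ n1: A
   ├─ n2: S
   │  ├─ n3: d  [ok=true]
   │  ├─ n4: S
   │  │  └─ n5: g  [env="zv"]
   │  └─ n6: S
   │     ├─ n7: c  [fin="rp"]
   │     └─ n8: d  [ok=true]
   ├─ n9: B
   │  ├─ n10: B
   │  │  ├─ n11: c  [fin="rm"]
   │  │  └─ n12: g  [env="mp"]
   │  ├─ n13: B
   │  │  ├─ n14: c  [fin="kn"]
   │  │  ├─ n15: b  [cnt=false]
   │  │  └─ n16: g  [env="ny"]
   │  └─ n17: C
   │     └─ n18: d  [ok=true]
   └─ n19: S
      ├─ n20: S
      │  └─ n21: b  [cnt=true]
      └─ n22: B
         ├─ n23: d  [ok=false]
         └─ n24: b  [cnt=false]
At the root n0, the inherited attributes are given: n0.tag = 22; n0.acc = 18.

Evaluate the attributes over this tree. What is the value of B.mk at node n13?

false

1. n0.tag = 22  [given at root]
2. n0.acc = 18  [given at root]
3. n1.wid = -7  [-7]
4. n2.tag = 13  [A.wid * -2 - 1]
5. n2.acc = 15  [A.wid + 22]
6. n3.ok = true  [terminal]
7. n4.tag = 30  [S₀.acc + 15]
8. n4.acc = 22  [S₀.tag * 3 - 17]
9. n5.env = "zv"  [terminal]
10. n4.hot = 16  [S.tag - 14]
11. n4.ok = "uu"  ["uu"]
12. n6.tag = 4  [len(S₁.ok) + 2]
13. n6.acc = 14  [S₀.acc - 1]
14. n7.fin = "rp"  [terminal]
15. n8.ok = true  [terminal]
16. n6.hot = 18  [(if d.ok then S.tag else S.acc) + 14]
17. n6.ok = "rp"  [if d.ok then c.fin else "k"]
18. n2.hot = -2  [S₁.hot * 3 - 50]
19. n2.ok = "rpk"  [S₂.ok ++ "k"]
20. n9.ok = -1  [len(S₀.ok) - 4]
21. n9.mk = true  [S₀.hot > -3]
22. n10.ok = 22  [B₀.ok + 23]
23. n10.mk = true  [B₀.mk == true]
24. n11.fin = "rm"  [terminal]
25. n12.env = "mp"  [terminal]
26. n10.idx = false  [not B.mk]
27. n10.lab = true  [B.ok > 21]
28. n13.ok = 23  [23]
29. n13.mk = false  [B₁.lab and B₁.idx]
30. n14.fin = "kn"  [terminal]
31. n15.cnt = false  [terminal]
32. n16.env = "ny"  [terminal]
33. n13.idx = false  [b.cnt == true]
34. n13.lab = false  [b.cnt == true]
35. n17.cnt = 30  [B₀.ok + 31]
36. n18.ok = true  [terminal]
37. n17.tag = 8  [C.cnt - 22]
38. n17.val = true  [C.cnt > 29]
39. n17.sig = 21  [C.cnt - 9]
40. n9.idx = true  [C.val == true]
41. n9.lab = true  [C.sig > 20]
42. n19.tag = 10  [len(S₀.ok) + 7]
43. n19.acc = 14  [A.wid * 3 + 35]
44. n20.tag = 25  [S₀.tag * 2 + 5]
45. n20.acc = -1  [S₀.acc - 15]
46. n21.cnt = true  [terminal]
47. n20.hot = 10  [S.tag * 3 - 65]
48. n20.ok = "ku"  ["ku"]
49. n22.ok = -7  [S₀.acc - 21]
50. n22.mk = false  [S₀.tag > 10]
51. n23.ok = false  [terminal]
52. n24.cnt = false  [terminal]
53. n22.idx = true  [B.ok > -8]
54. n22.lab = false  [B.mk == true]
55. n19.hot = 1  [S₁.hot + S₀.tag - 19]
56. n19.ok = "mu"  ["mu"]
57. n1.tag = "rpkz"  [S₀.ok ++ "z"]
58. n1.mk = true  [true]
59. n0.hot = -9  [S.tag - 31]
60. n0.ok = "rpkzq"  [A.tag ++ "q"]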